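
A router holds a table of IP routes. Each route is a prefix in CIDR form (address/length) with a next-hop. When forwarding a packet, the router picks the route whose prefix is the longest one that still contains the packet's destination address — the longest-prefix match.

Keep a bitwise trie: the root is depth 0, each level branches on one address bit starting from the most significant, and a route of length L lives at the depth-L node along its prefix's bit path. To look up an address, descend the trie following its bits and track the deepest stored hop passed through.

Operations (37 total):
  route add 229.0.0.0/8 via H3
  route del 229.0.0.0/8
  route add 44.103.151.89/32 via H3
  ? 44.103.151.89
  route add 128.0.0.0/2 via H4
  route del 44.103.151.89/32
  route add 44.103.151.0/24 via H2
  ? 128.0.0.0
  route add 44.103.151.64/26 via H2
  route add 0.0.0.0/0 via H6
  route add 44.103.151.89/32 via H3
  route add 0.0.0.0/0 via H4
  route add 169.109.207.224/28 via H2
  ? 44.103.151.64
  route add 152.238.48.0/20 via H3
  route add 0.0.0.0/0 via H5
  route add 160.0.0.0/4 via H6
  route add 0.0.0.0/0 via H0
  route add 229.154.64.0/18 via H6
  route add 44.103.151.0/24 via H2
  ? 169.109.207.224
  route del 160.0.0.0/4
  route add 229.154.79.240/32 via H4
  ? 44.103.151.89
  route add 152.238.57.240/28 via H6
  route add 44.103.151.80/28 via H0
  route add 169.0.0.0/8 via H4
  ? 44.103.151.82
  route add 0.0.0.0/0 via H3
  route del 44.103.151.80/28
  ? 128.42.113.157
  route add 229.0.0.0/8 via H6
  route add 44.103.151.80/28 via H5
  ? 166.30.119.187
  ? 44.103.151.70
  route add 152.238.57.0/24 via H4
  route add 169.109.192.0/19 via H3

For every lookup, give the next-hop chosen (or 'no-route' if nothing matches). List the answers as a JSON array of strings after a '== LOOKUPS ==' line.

Process each operation:
  add 229.0.0.0/8 -> H3 at depth 8
  - 229.0.0.0/8 clear@8
  add 44.103.151.89/32 -> H3 at depth 32
  Q 44.103.151.89: descend 00101100011001111001011101011001 ; hops seen [H3] ; pick H3
  add 128.0.0.0/2 -> H4 at depth 2
  - 44.103.151.89/32 clear@32
  add 44.103.151.0/24 -> H2 at depth 24
  Q 128.0.0.0: descend 10 ; hops seen [H4] ; pick H4
  add 44.103.151.64/26 -> H2 at depth 26
  add 0.0.0.0/0 -> H6 at depth 0
  add 44.103.151.89/32 -> H3 at depth 32
  add 0.0.0.0/0 -> H4 at depth 0
  add 169.109.207.224/28 -> H2 at depth 28
  Q 44.103.151.64: descend 001011000110011110010111010 ; hops seen [H4,H2,H2] ; pick H2
  add 152.238.48.0/20 -> H3 at depth 20
  add 0.0.0.0/0 -> H5 at depth 0
  add 160.0.0.0/4 -> H6 at depth 4
  add 0.0.0.0/0 -> H0 at depth 0
  add 229.154.64.0/18 -> H6 at depth 18
  add 44.103.151.0/24 -> H2 at depth 24
  Q 169.109.207.224: descend 1010100101101101110011111110 ; hops seen [H0,H4,H6,H2] ; pick H2
  - 160.0.0.0/4 clear@4
  add 229.154.79.240/32 -> H4 at depth 32
  Q 44.103.151.89: descend 00101100011001111001011101011001 ; hops seen [H0,H2,H2,H3] ; pick H3
  add 152.238.57.240/28 -> H6 at depth 28
  add 44.103.151.80/28 -> H0 at depth 28
  add 169.0.0.0/8 -> H4 at depth 8
  Q 44.103.151.82: descend 0010110001100111100101110101 ; hops seen [H0,H2,H2,H0] ; pick H0
  add 0.0.0.0/0 -> H3 at depth 0
  - 44.103.151.80/28 clear@28
  Q 128.42.113.157: descend 100 ; hops seen [H3,H4] ; pick H4
  add 229.0.0.0/8 -> H6 at depth 8
  add 44.103.151.80/28 -> H5 at depth 28
  Q 166.30.119.187: descend 1010 ; hops seen [H3,H4] ; pick H4
  Q 44.103.151.70: descend 001011000110011110010111010 ; hops seen [H3,H2,H2] ; pick H2
  add 152.238.57.0/24 -> H4 at depth 24
  add 169.109.192.0/19 -> H3 at depth 19

== LOOKUPS ==
["H3","H4","H2","H2","H3","H0","H4","H4","H2"]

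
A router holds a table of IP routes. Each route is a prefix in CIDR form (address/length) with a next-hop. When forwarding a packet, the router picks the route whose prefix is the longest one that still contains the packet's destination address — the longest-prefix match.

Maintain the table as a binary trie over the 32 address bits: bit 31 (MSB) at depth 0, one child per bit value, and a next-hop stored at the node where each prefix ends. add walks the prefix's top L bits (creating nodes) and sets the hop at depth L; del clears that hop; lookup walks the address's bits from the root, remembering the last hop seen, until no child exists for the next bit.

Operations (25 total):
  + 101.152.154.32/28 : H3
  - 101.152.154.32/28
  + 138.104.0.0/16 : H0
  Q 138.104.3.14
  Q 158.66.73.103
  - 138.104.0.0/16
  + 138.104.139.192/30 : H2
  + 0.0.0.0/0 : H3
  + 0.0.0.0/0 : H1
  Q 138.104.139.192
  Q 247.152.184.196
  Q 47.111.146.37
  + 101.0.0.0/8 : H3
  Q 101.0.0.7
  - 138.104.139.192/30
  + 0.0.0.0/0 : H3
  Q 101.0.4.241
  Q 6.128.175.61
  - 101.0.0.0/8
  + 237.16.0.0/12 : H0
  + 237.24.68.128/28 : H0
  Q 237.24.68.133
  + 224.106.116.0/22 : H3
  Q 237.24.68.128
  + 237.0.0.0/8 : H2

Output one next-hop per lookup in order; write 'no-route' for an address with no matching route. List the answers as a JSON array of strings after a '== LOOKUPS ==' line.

Apply in order:
  add 101.152.154.32/28 -> H3 at depth 28
  del 101.152.154.32/28 (clear depth 28)
  add 138.104.0.0/16 -> H0 at depth 16
  Q 138.104.3.14: descend 1000101001101000 ; hops seen [H0] ; pick H0
  Q 158.66.73.103: descend 100 ; hops seen [∅] ; pick no-route
  del 138.104.0.0/16 (clear depth 16)
  add 138.104.139.192/30 -> H2 at depth 30
  add 0.0.0.0/0 -> H3 at depth 0
  add 0.0.0.0/0 -> H1 at depth 0
  Q 138.104.139.192: descend 100010100110100010001011110000 ; hops seen [H1,H2] ; pick H2
  Q 247.152.184.196: descend 1 ; hops seen [H1] ; pick H1
  Q 47.111.146.37: descend 0 ; hops seen [H1] ; pick H1
  add 101.0.0.0/8 -> H3 at depth 8
  Q 101.0.0.7: descend 01100101 ; hops seen [H1,H3] ; pick H3
  del 138.104.139.192/30 (clear depth 30)
  add 0.0.0.0/0 -> H3 at depth 0
  Q 101.0.4.241: descend 01100101 ; hops seen [H3,H3] ; pick H3
  Q 6.128.175.61: descend 0 ; hops seen [H3] ; pick H3
  del 101.0.0.0/8 (clear depth 8)
  add 237.16.0.0/12 -> H0 at depth 12
  add 237.24.68.128/28 -> H0 at depth 28
  Q 237.24.68.133: descend 1110110100011000010001001000 ; hops seen [H3,H0,H0] ; pick H0
  add 224.106.116.0/22 -> H3 at depth 22
  Q 237.24.68.128: descend 1110110100011000010001001000 ; hops seen [H3,H0,H0] ; pick H0
  add 237.0.0.0/8 -> H2 at depth 8

== LOOKUPS ==
["H0","no-route","H2","H1","H1","H3","H3","H3","H0","H0"]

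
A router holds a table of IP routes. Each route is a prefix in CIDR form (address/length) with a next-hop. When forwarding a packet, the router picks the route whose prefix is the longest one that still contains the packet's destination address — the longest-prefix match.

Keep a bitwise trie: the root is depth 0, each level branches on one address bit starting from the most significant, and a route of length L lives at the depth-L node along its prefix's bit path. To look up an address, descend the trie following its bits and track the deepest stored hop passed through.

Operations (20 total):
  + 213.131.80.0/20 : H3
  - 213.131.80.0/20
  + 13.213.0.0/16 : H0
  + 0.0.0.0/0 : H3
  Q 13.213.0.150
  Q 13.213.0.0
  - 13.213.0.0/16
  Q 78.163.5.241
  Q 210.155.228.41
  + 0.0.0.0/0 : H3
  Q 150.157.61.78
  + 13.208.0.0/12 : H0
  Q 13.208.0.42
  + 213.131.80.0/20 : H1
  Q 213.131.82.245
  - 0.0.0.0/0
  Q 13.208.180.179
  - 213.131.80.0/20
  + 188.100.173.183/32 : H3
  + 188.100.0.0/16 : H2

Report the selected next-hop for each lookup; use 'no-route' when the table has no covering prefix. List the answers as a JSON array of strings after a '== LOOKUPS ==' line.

Apply in order:
  add 213.131.80.0/20 -> H3 at depth 20
  del 213.131.80.0/20 (clear depth 20)
  add 13.213.0.0/16 -> H0 at depth 16
  add 0.0.0.0/0 -> H3 at depth 0
  lookup 13.213.0.150: bits 0000110111010101 walk d0:H3→d1:-→d2:-→d3:-→d4:-→d5:-→d6:-→d7:-→d8:-→d9:-→d10:-→d11:-→d12:-→d13:-→d14:-→d15:-→d16:H0 -> H0
  lookup 13.213.0.0: bits 0000110111010101 walk d0:H3→d1:-→d2:-→d3:-→d4:-→d5:-→d6:-→d7:-→d8:-→d9:-→d10:-→d11:-→d12:-→d13:-→d14:-→d15:-→d16:H0 -> H0
  del 13.213.0.0/16 (clear depth 16)
  lookup 78.163.5.241: bits 0 walk d0:H3→d1:- -> H3
  lookup 210.155.228.41: bits 11010 walk d0:H3→d1:-→d2:-→d3:-→d4:-→d5:- -> H3
  add 0.0.0.0/0 -> H3 at depth 0
  lookup 150.157.61.78: bits 1 walk d0:H3→d1:- -> H3
  add 13.208.0.0/12 -> H0 at depth 12
  lookup 13.208.0.42: bits 0000110111010 walk d0:H3→d1:-→d2:-→d3:-→d4:-→d5:-→d6:-→d7:-→d8:-→d9:-→d10:-→d11:-→d12:H0→d13:- -> H0
  add 213.131.80.0/20 -> H1 at depth 20
  lookup 213.131.82.245: bits 11010101100000110101 walk d0:H3→d1:-→d2:-→d3:-→d4:-→d5:-→d6:-→d7:-→d8:-→d9:-→d10:-→d11:-→d12:-→d13:-→d14:-→d15:-→d16:-→d17:-→d18:-→d19:-→d20:H1 -> H1
  del 0.0.0.0/0 (clear depth 0)
  lookup 13.208.180.179: bits 0000110111010 walk d0:-→d1:-→d2:-→d3:-→d4:-→d5:-→d6:-→d7:-→d8:-→d9:-→d10:-→d11:-→d12:H0→d13:- -> H0
  del 213.131.80.0/20 (clear depth 20)
  add 188.100.173.183/32 -> H3 at depth 32
  add 188.100.0.0/16 -> H2 at depth 16

== LOOKUPS ==
["H0","H0","H3","H3","H3","H0","H1","H0"]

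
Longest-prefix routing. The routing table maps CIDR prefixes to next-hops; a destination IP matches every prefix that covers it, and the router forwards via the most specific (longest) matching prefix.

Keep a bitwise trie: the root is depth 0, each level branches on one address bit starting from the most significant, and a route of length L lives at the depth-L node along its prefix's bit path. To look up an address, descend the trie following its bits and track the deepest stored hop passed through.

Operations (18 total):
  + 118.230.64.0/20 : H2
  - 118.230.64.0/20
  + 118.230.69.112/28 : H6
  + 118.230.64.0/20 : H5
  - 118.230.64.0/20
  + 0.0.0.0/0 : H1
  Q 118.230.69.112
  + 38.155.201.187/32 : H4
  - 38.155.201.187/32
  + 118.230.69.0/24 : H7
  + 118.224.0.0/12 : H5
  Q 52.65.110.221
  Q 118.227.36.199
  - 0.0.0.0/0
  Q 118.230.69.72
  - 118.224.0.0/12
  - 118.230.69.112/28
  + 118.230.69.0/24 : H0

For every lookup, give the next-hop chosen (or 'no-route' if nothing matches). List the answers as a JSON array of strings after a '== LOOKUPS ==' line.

Trace:
  + 118.230.64.0/20 (H2) depth=20
  del 118.230.64.0/20 (clear depth 20)
  + 118.230.69.112/28 (H6) depth=28
  + 118.230.64.0/20 (H5) depth=20
  del 118.230.64.0/20 (clear depth 20)
  + 0.0.0.0/0 (H1) depth=0
  Q 118.230.69.112: descend 0111011011100110010001010111 ; hops seen [H1,H6] ; pick H6
  + 38.155.201.187/32 (H4) depth=32
  del 38.155.201.187/32 (clear depth 32)
  + 118.230.69.0/24 (H7) depth=24
  + 118.224.0.0/12 (H5) depth=12
  Q 52.65.110.221: descend 001 ; hops seen [H1] ; pick H1
  Q 118.227.36.199: descend 0111011011100 ; hops seen [H1,H5] ; pick H5
  del 0.0.0.0/0 (clear depth 0)
  Q 118.230.69.72: descend 01110110111001100100010101 ; hops seen [H5,H7] ; pick H7
  del 118.224.0.0/12 (clear depth 12)
  del 118.230.69.112/28 (clear depth 28)
  + 118.230.69.0/24 (H0) depth=24

== LOOKUPS ==
["H6","H1","H5","H7"]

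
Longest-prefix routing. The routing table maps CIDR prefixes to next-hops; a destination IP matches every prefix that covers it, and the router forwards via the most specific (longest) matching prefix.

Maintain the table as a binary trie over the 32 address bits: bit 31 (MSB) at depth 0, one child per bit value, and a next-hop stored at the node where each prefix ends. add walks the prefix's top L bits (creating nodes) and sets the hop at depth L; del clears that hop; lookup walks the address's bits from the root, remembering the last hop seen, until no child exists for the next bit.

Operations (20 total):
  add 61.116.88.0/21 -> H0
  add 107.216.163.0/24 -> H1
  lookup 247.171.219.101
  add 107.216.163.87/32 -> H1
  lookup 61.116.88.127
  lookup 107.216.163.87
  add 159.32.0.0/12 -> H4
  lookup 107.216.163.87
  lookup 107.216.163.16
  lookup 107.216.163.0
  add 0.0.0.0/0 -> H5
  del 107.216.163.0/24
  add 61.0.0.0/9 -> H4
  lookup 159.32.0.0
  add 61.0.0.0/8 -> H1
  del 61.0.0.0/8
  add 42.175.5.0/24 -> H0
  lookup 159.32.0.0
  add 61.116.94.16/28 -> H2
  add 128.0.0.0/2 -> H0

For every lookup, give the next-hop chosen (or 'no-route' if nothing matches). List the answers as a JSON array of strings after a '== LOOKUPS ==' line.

Process each operation:
  + 61.116.88.0/21 (H0) depth=21
  + 107.216.163.0/24 (H1) depth=24
  ? 247.171.219.101  path d0:-  best=no-route
  + 107.216.163.87/32 (H1) depth=32
  ? 61.116.88.127  path d0:-→d1:-→d2:-→d3:-→d4:-→d5:-→d6:-→d7:-→d8:-→d9:-→d10:-→d11:-→d12:-→d13:-→d14:-→d15:-→d16:-→d17:-→d18:-→d19:-→d20:-→d21:H0  best=H0
  ? 107.216.163.87  path d0:-→d1:-→d2:-→d3:-→d4:-→d5:-→d6:-→d7:-→d8:-→d9:-→d10:-→d11:-→d12:-→d13:-→d14:-→d15:-→d16:-→d17:-→d18:-→d19:-→d20:-→d21:-→d22:-→d23:-→d24:H1→d25:-→d26:-→d27:-→d28:-→d29:-→d30:-→d31:-→d32:H1  best=H1
  + 159.32.0.0/12 (H4) depth=12
  ? 107.216.163.87  path d0:-→d1:-→d2:-→d3:-→d4:-→d5:-→d6:-→d7:-→d8:-→d9:-→d10:-→d11:-→d12:-→d13:-→d14:-→d15:-→d16:-→d17:-→d18:-→d19:-→d20:-→d21:-→d22:-→d23:-→d24:H1→d25:-→d26:-→d27:-→d28:-→d29:-→d30:-→d31:-→d32:H1  best=H1
  ? 107.216.163.16  path d0:-→d1:-→d2:-→d3:-→d4:-→d5:-→d6:-→d7:-→d8:-→d9:-→d10:-→d11:-→d12:-→d13:-→d14:-→d15:-→d16:-→d17:-→d18:-→d19:-→d20:-→d21:-→d22:-→d23:-→d24:H1→d25:-  best=H1
  ? 107.216.163.0  path d0:-→d1:-→d2:-→d3:-→d4:-→d5:-→d6:-→d7:-→d8:-→d9:-→d10:-→d11:-→d12:-→d13:-→d14:-→d15:-→d16:-→d17:-→d18:-→d19:-→d20:-→d21:-→d22:-→d23:-→d24:H1→d25:-  best=H1
  + 0.0.0.0/0 (H5) depth=0
  del 107.216.163.0/24 (clear depth 24)
  + 61.0.0.0/9 (H4) depth=9
  ? 159.32.0.0  path d0:H5→d1:-→d2:-→d3:-→d4:-→d5:-→d6:-→d7:-→d8:-→d9:-→d10:-→d11:-→d12:H4  best=H4
  + 61.0.0.0/8 (H1) depth=8
  del 61.0.0.0/8 (clear depth 8)
  + 42.175.5.0/24 (H0) depth=24
  ? 159.32.0.0  path d0:H5→d1:-→d2:-→d3:-→d4:-→d5:-→d6:-→d7:-→d8:-→d9:-→d10:-→d11:-→d12:H4  best=H4
  + 61.116.94.16/28 (H2) depth=28
  + 128.0.0.0/2 (H0) depth=2

== LOOKUPS ==
["no-route","H0","H1","H1","H1","H1","H4","H4"]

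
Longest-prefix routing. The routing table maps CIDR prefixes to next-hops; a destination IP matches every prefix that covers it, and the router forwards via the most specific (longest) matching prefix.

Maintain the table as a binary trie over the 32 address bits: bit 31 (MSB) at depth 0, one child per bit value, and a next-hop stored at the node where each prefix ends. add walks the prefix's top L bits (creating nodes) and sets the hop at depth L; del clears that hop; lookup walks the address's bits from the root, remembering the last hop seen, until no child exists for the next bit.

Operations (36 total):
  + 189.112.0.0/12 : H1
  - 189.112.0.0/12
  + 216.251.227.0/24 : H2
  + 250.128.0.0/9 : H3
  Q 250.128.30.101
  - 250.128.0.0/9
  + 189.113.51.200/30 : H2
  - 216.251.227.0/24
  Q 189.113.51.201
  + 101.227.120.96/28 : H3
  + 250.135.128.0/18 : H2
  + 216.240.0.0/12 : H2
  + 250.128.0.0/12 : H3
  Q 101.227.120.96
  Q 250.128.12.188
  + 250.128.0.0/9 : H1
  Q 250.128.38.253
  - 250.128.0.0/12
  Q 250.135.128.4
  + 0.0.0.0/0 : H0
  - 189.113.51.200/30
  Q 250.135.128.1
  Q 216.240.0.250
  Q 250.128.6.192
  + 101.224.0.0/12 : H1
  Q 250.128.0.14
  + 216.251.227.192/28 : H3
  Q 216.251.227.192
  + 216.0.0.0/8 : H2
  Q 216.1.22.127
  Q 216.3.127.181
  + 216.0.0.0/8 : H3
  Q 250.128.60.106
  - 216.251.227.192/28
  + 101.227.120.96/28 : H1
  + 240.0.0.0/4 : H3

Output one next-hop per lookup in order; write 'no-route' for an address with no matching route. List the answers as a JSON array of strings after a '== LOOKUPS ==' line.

Trace:
  + 189.112.0.0/12 (H1) depth=12
  - 189.112.0.0/12 clear@12
  + 216.251.227.0/24 (H2) depth=24
  + 250.128.0.0/9 (H3) depth=9
  Q 250.128.30.101: descend 111110101 ; hops seen [H3] ; pick H3
  - 250.128.0.0/9 clear@9
  + 189.113.51.200/30 (H2) depth=30
  - 216.251.227.0/24 clear@24
  Q 189.113.51.201: descend 101111010111000100110011110010 ; hops seen [H2] ; pick H2
  + 101.227.120.96/28 (H3) depth=28
  + 250.135.128.0/18 (H2) depth=18
  + 216.240.0.0/12 (H2) depth=12
  + 250.128.0.0/12 (H3) depth=12
  Q 101.227.120.96: descend 0110010111100011011110000110 ; hops seen [H3] ; pick H3
  Q 250.128.12.188: descend 1111101010000 ; hops seen [H3] ; pick H3
  + 250.128.0.0/9 (H1) depth=9
  Q 250.128.38.253: descend 1111101010000 ; hops seen [H1,H3] ; pick H3
  - 250.128.0.0/12 clear@12
  Q 250.135.128.4: descend 111110101000011110 ; hops seen [H1,H2] ; pick H2
  + 0.0.0.0/0 (H0) depth=0
  - 189.113.51.200/30 clear@30
  Q 250.135.128.1: descend 111110101000011110 ; hops seen [H0,H1,H2] ; pick H2
  Q 216.240.0.250: descend 110110001111 ; hops seen [H0,H2] ; pick H2
  Q 250.128.6.192: descend 1111101010000 ; hops seen [H0,H1] ; pick H1
  + 101.224.0.0/12 (H1) depth=12
  Q 250.128.0.14: descend 1111101010000 ; hops seen [H0,H1] ; pick H1
  + 216.251.227.192/28 (H3) depth=28
  Q 216.251.227.192: descend 1101100011111011111000111100 ; hops seen [H0,H2,H3] ; pick H3
  + 216.0.0.0/8 (H2) depth=8
  Q 216.1.22.127: descend 11011000 ; hops seen [H0,H2] ; pick H2
  Q 216.3.127.181: descend 11011000 ; hops seen [H0,H2] ; pick H2
  + 216.0.0.0/8 (H3) depth=8
  Q 250.128.60.106: descend 1111101010000 ; hops seen [H0,H1] ; pick H1
  - 216.251.227.192/28 clear@28
  + 101.227.120.96/28 (H1) depth=28
  + 240.0.0.0/4 (H3) depth=4

== LOOKUPS ==
["H3","H2","H3","H3","H3","H2","H2","H2","H1","H1","H3","H2","H2","H1"]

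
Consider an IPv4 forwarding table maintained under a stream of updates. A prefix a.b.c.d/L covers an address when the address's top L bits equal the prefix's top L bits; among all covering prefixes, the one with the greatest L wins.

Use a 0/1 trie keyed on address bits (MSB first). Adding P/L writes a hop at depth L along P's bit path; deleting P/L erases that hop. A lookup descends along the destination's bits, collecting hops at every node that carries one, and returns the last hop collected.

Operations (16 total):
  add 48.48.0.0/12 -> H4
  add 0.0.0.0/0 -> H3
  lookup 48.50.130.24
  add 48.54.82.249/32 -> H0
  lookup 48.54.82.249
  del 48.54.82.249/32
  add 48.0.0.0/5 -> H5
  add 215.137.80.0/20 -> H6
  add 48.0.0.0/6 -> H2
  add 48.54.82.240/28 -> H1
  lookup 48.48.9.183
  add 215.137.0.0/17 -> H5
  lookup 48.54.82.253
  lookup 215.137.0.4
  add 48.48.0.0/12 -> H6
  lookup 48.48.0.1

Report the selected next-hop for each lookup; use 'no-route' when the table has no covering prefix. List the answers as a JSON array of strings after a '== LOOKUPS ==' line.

Process each operation:
  + 48.48.0.0/12 (H4) depth=12
  + 0.0.0.0/0 (H3) depth=0
  Q 48.50.130.24: descend 001100000011 ; hops seen [H3,H4] ; pick H4
  + 48.54.82.249/32 (H0) depth=32
  Q 48.54.82.249: descend 00110000001101100101001011111001 ; hops seen [H3,H4,H0] ; pick H0
  - 48.54.82.249/32 clear@32
  + 48.0.0.0/5 (H5) depth=5
  + 215.137.80.0/20 (H6) depth=20
  + 48.0.0.0/6 (H2) depth=6
  + 48.54.82.240/28 (H1) depth=28
  Q 48.48.9.183: descend 0011000000110 ; hops seen [H3,H5,H2,H4] ; pick H4
  + 215.137.0.0/17 (H5) depth=17
  Q 48.54.82.253: descend 00110000001101100101001011111 ; hops seen [H3,H5,H2,H4,H1] ; pick H1
  Q 215.137.0.4: descend 11010111100010010 ; hops seen [H3,H5] ; pick H5
  + 48.48.0.0/12 (H6) depth=12
  Q 48.48.0.1: descend 0011000000110 ; hops seen [H3,H5,H2,H6] ; pick H6

== LOOKUPS ==
["H4","H0","H4","H1","H5","H6"]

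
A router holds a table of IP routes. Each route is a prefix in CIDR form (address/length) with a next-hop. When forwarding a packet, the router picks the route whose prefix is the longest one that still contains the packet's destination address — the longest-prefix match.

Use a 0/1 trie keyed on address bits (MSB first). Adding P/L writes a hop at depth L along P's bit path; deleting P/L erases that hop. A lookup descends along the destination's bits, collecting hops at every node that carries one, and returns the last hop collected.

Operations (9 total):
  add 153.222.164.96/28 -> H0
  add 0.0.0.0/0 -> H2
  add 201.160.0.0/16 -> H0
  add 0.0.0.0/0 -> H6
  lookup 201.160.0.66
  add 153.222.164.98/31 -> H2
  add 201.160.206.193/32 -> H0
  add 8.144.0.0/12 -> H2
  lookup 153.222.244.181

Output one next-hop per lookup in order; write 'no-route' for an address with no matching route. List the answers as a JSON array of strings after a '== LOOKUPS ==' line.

Apply in order:
  add 153.222.164.96/28 -> H0 at depth 28
  add 0.0.0.0/0 -> H2 at depth 0
  add 201.160.0.0/16 -> H0 at depth 16
  add 0.0.0.0/0 -> H6 at depth 0
  ? 201.160.0.66  path d0:H6→d1:-→d2:-→d3:-→d4:-→d5:-→d6:-→d7:-→d8:-→d9:-→d10:-→d11:-→d12:-→d13:-→d14:-→d15:-→d16:H0  best=H0
  add 153.222.164.98/31 -> H2 at depth 31
  add 201.160.206.193/32 -> H0 at depth 32
  add 8.144.0.0/12 -> H2 at depth 12
  ? 153.222.244.181  path d0:H6→d1:-→d2:-→d3:-→d4:-→d5:-→d6:-→d7:-→d8:-→d9:-→d10:-→d11:-→d12:-→d13:-→d14:-→d15:-→d16:-→d17:-  best=H6

== LOOKUPS ==
["H0","H6"]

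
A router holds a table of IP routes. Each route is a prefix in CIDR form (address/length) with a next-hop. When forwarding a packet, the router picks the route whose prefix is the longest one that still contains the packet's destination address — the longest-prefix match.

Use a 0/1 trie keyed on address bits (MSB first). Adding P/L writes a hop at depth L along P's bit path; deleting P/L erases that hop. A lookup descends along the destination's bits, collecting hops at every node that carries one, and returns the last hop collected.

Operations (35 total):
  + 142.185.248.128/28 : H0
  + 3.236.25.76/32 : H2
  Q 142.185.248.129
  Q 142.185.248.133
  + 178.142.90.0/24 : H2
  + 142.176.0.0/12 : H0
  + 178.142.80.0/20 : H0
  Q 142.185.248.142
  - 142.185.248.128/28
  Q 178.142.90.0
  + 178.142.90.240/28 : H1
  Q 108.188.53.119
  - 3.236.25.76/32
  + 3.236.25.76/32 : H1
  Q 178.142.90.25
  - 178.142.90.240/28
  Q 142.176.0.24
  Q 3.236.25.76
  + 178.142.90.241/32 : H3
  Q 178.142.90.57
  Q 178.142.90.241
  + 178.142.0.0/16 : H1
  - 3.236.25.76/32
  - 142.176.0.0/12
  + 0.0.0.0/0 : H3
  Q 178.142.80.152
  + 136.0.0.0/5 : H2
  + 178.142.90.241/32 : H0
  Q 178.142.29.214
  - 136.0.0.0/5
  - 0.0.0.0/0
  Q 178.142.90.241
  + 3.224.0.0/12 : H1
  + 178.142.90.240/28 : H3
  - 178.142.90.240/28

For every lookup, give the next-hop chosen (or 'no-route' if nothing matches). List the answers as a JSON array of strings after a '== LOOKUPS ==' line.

Apply in order:
  add 142.185.248.128/28 -> H0 at depth 28
  add 3.236.25.76/32 -> H2 at depth 32
  Q 142.185.248.129: descend 1000111010111001111110001000 ; hops seen [H0] ; pick H0
  Q 142.185.248.133: descend 1000111010111001111110001000 ; hops seen [H0] ; pick H0
  add 178.142.90.0/24 -> H2 at depth 24
  add 142.176.0.0/12 -> H0 at depth 12
  add 178.142.80.0/20 -> H0 at depth 20
  Q 142.185.248.142: descend 1000111010111001111110001000 ; hops seen [H0,H0] ; pick H0
  - 142.185.248.128/28 clear@28
  Q 178.142.90.0: descend 101100101000111001011010 ; hops seen [H0,H2] ; pick H2
  add 178.142.90.240/28 -> H1 at depth 28
  Q 108.188.53.119: descend 0 ; hops seen [∅] ; pick no-route
  - 3.236.25.76/32 clear@32
  add 3.236.25.76/32 -> H1 at depth 32
  Q 178.142.90.25: descend 101100101000111001011010 ; hops seen [H0,H2] ; pick H2
  - 178.142.90.240/28 clear@28
  Q 142.176.0.24: descend 100011101011 ; hops seen [H0] ; pick H0
  Q 3.236.25.76: descend 00000011111011000001100101001100 ; hops seen [H1] ; pick H1
  add 178.142.90.241/32 -> H3 at depth 32
  Q 178.142.90.57: descend 101100101000111001011010 ; hops seen [H0,H2] ; pick H2
  Q 178.142.90.241: descend 10110010100011100101101011110001 ; hops seen [H0,H2,H3] ; pick H3
  add 178.142.0.0/16 -> H1 at depth 16
  - 3.236.25.76/32 clear@32
  - 142.176.0.0/12 clear@12
  add 0.0.0.0/0 -> H3 at depth 0
  Q 178.142.80.152: descend 10110010100011100101 ; hops seen [H3,H1,H0] ; pick H0
  add 136.0.0.0/5 -> H2 at depth 5
  add 178.142.90.241/32 -> H0 at depth 32
  Q 178.142.29.214: descend 10110010100011100 ; hops seen [H3,H1] ; pick H1
  - 136.0.0.0/5 clear@5
  - 0.0.0.0/0 clear@0
  Q 178.142.90.241: descend 10110010100011100101101011110001 ; hops seen [H1,H0,H2,H0] ; pick H0
  add 3.224.0.0/12 -> H1 at depth 12
  add 178.142.90.240/28 -> H3 at depth 28
  - 178.142.90.240/28 clear@28

== LOOKUPS ==
["H0","H0","H0","H2","no-route","H2","H0","H1","H2","H3","H0","H1","H0"]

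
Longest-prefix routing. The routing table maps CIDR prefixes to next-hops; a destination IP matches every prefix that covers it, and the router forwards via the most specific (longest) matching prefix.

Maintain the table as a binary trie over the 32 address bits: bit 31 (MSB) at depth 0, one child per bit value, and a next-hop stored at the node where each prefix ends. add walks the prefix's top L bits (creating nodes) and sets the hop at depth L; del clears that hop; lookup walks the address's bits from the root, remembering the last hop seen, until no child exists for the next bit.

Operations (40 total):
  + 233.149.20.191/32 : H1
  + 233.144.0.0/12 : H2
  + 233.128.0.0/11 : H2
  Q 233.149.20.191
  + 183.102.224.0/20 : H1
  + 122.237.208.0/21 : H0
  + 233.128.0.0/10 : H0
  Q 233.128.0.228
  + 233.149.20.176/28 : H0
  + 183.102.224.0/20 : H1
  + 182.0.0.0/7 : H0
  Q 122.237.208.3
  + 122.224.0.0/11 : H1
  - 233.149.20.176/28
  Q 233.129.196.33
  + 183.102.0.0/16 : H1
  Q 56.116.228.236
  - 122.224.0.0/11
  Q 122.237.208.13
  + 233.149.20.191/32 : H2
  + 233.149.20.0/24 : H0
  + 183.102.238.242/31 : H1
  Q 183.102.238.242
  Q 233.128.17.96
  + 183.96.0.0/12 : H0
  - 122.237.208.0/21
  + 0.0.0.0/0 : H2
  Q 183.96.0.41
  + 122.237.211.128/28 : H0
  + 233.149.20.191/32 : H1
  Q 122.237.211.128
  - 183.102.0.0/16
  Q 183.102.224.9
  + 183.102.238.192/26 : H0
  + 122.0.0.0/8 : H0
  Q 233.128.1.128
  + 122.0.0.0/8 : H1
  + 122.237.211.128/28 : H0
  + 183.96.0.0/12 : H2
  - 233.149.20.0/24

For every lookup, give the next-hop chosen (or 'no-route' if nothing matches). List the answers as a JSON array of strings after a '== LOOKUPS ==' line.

Trace:
  + 233.149.20.191/32 (H1) depth=32
  + 233.144.0.0/12 (H2) depth=12
  + 233.128.0.0/11 (H2) depth=11
  ? 233.149.20.191  path d0:-→d1:-→d2:-→d3:-→d4:-→d5:-→d6:-→d7:-→d8:-→d9:-→d10:-→d11:H2→d12:H2→d13:-→d14:-→d15:-→d16:-→d17:-→d18:-→d19:-→d20:-→d21:-→d22:-→d23:-→d24:-→d25:-→d26:-→d27:-→d28:-→d29:-→d30:-→d31:-→d32:H1  best=H1
  + 183.102.224.0/20 (H1) depth=20
  + 122.237.208.0/21 (H0) depth=21
  + 233.128.0.0/10 (H0) depth=10
  ? 233.128.0.228  path d0:-→d1:-→d2:-→d3:-→d4:-→d5:-→d6:-→d7:-→d8:-→d9:-→d10:H0→d11:H2  best=H2
  + 233.149.20.176/28 (H0) depth=28
  + 183.102.224.0/20 (H1) depth=20
  + 182.0.0.0/7 (H0) depth=7
  ? 122.237.208.3  path d0:-→d1:-→d2:-→d3:-→d4:-→d5:-→d6:-→d7:-→d8:-→d9:-→d10:-→d11:-→d12:-→d13:-→d14:-→d15:-→d16:-→d17:-→d18:-→d19:-→d20:-→d21:H0  best=H0
  + 122.224.0.0/11 (H1) depth=11
  - 233.149.20.176/28 clear@28
  ? 233.129.196.33  path d0:-→d1:-→d2:-→d3:-→d4:-→d5:-→d6:-→d7:-→d8:-→d9:-→d10:H0→d11:H2  best=H2
  + 183.102.0.0/16 (H1) depth=16
  ? 56.116.228.236  path d0:-→d1:-  best=no-route
  - 122.224.0.0/11 clear@11
  ? 122.237.208.13  path d0:-→d1:-→d2:-→d3:-→d4:-→d5:-→d6:-→d7:-→d8:-→d9:-→d10:-→d11:-→d12:-→d13:-→d14:-→d15:-→d16:-→d17:-→d18:-→d19:-→d20:-→d21:H0  best=H0
  + 233.149.20.191/32 (H2) depth=32
  + 233.149.20.0/24 (H0) depth=24
  + 183.102.238.242/31 (H1) depth=31
  ? 183.102.238.242  path d0:-→d1:-→d2:-→d3:-→d4:-→d5:-→d6:-→d7:H0→d8:-→d9:-→d10:-→d11:-→d12:-→d13:-→d14:-→d15:-→d16:H1→d17:-→d18:-→d19:-→d20:H1→d21:-→d22:-→d23:-→d24:-→d25:-→d26:-→d27:-→d28:-→d29:-→d30:-→d31:H1  best=H1
  ? 233.128.17.96  path d0:-→d1:-→d2:-→d3:-→d4:-→d5:-→d6:-→d7:-→d8:-→d9:-→d10:H0→d11:H2  best=H2
  + 183.96.0.0/12 (H0) depth=12
  - 122.237.208.0/21 clear@21
  + 0.0.0.0/0 (H2) depth=0
  ? 183.96.0.41  path d0:H2→d1:-→d2:-→d3:-→d4:-→d5:-→d6:-→d7:H0→d8:-→d9:-→d10:-→d11:-→d12:H0→d13:-  best=H0
  + 122.237.211.128/28 (H0) depth=28
  + 233.149.20.191/32 (H1) depth=32
  ? 122.237.211.128  path d0:H2→d1:-→d2:-→d3:-→d4:-→d5:-→d6:-→d7:-→d8:-→d9:-→d10:-→d11:-→d12:-→d13:-→d14:-→d15:-→d16:-→d17:-→d18:-→d19:-→d20:-→d21:-→d22:-→d23:-→d24:-→d25:-→d26:-→d27:-→d28:H0  best=H0
  - 183.102.0.0/16 clear@16
  ? 183.102.224.9  path d0:H2→d1:-→d2:-→d3:-→d4:-→d5:-→d6:-→d7:H0→d8:-→d9:-→d10:-→d11:-→d12:H0→d13:-→d14:-→d15:-→d16:-→d17:-→d18:-→d19:-→d20:H1  best=H1
  + 183.102.238.192/26 (H0) depth=26
  + 122.0.0.0/8 (H0) depth=8
  ? 233.128.1.128  path d0:H2→d1:-→d2:-→d3:-→d4:-→d5:-→d6:-→d7:-→d8:-→d9:-→d10:H0→d11:H2  best=H2
  + 122.0.0.0/8 (H1) depth=8
  + 122.237.211.128/28 (H0) depth=28
  + 183.96.0.0/12 (H2) depth=12
  - 233.149.20.0/24 clear@24

== LOOKUPS ==
["H1","H2","H0","H2","no-route","H0","H1","H2","H0","H0","H1","H2"]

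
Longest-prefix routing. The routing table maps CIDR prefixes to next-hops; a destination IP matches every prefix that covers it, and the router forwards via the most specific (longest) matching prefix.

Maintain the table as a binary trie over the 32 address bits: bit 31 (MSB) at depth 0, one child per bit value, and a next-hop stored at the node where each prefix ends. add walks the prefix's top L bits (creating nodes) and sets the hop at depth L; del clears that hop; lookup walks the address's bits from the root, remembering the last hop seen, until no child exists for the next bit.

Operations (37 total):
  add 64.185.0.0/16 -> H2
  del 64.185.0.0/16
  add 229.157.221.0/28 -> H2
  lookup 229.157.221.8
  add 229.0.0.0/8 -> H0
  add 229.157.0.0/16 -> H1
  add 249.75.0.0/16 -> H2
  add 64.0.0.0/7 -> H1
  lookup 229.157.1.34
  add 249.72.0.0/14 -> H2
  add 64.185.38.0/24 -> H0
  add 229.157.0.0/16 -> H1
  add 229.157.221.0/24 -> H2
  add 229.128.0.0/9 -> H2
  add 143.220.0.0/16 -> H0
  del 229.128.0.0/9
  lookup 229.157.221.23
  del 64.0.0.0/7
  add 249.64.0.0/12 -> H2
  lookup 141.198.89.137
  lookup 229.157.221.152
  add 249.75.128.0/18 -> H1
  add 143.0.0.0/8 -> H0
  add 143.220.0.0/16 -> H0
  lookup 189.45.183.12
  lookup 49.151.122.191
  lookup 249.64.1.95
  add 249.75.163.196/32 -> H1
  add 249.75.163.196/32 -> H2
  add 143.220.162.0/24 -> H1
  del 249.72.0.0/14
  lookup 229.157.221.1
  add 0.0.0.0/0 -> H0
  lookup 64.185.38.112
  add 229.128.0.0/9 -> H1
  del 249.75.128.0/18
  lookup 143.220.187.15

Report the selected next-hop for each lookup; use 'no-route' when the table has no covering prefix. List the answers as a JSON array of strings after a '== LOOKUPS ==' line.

Apply in order:
  + 64.185.0.0/16 (H2) depth=16
  del 64.185.0.0/16 (clear depth 16)
  + 229.157.221.0/28 (H2) depth=28
  Q 229.157.221.8: descend 1110010110011101110111010000 ; hops seen [H2] ; pick H2
  + 229.0.0.0/8 (H0) depth=8
  + 229.157.0.0/16 (H1) depth=16
  + 249.75.0.0/16 (H2) depth=16
  + 64.0.0.0/7 (H1) depth=7
  Q 229.157.1.34: descend 1110010110011101 ; hops seen [H0,H1] ; pick H1
  + 249.72.0.0/14 (H2) depth=14
  + 64.185.38.0/24 (H0) depth=24
  + 229.157.0.0/16 (H1) depth=16
  + 229.157.221.0/24 (H2) depth=24
  + 229.128.0.0/9 (H2) depth=9
  + 143.220.0.0/16 (H0) depth=16
  del 229.128.0.0/9 (clear depth 9)
  Q 229.157.221.23: descend 111001011001110111011101000 ; hops seen [H0,H1,H2] ; pick H2
  del 64.0.0.0/7 (clear depth 7)
  + 249.64.0.0/12 (H2) depth=12
  Q 141.198.89.137: descend 100011 ; hops seen [∅] ; pick no-route
  Q 229.157.221.152: descend 111001011001110111011101 ; hops seen [H0,H1,H2] ; pick H2
  + 249.75.128.0/18 (H1) depth=18
  + 143.0.0.0/8 (H0) depth=8
  + 143.220.0.0/16 (H0) depth=16
  Q 189.45.183.12: descend 10 ; hops seen [∅] ; pick no-route
  Q 49.151.122.191: descend 0 ; hops seen [∅] ; pick no-route
  Q 249.64.1.95: descend 111110010100 ; hops seen [H2] ; pick H2
  + 249.75.163.196/32 (H1) depth=32
  + 249.75.163.196/32 (H2) depth=32
  + 143.220.162.0/24 (H1) depth=24
  del 249.72.0.0/14 (clear depth 14)
  Q 229.157.221.1: descend 1110010110011101110111010000 ; hops seen [H0,H1,H2,H2] ; pick H2
  + 0.0.0.0/0 (H0) depth=0
  Q 64.185.38.112: descend 010000001011100100100110 ; hops seen [H0,H0] ; pick H0
  + 229.128.0.0/9 (H1) depth=9
  del 249.75.128.0/18 (clear depth 18)
  Q 143.220.187.15: descend 1000111111011100101 ; hops seen [H0,H0,H0] ; pick H0

== LOOKUPS ==
["H2","H1","H2","no-route","H2","no-route","no-route","H2","H2","H0","H0"]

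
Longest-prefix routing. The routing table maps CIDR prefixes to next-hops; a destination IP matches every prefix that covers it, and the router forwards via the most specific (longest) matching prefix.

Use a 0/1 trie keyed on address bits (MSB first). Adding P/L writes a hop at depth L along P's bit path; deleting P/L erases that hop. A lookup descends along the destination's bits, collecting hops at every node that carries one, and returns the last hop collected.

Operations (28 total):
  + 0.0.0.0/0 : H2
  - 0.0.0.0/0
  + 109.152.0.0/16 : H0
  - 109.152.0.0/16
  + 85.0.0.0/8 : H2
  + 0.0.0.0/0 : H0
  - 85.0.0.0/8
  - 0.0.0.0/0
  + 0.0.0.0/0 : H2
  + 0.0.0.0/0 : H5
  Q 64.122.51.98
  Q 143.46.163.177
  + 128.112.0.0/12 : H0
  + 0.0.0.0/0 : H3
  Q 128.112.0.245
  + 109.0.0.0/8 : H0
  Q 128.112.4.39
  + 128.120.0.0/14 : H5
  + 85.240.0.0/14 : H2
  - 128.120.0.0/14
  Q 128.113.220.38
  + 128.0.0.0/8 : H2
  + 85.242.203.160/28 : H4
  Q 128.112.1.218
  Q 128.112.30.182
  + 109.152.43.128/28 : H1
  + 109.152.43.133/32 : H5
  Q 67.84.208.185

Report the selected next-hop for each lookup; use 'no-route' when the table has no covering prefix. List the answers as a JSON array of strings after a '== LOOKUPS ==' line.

Trace:
  + 0.0.0.0/0 (H2) depth=0
  - 0.0.0.0/0 clear@0
  + 109.152.0.0/16 (H0) depth=16
  - 109.152.0.0/16 clear@16
  + 85.0.0.0/8 (H2) depth=8
  + 0.0.0.0/0 (H0) depth=0
  - 85.0.0.0/8 clear@8
  - 0.0.0.0/0 clear@0
  + 0.0.0.0/0 (H2) depth=0
  + 0.0.0.0/0 (H5) depth=0
  lookup 64.122.51.98: bits 010 walk d0:H5→d1:-→d2:-→d3:- -> H5
  lookup 143.46.163.177: bits ε walk d0:H5 -> H5
  + 128.112.0.0/12 (H0) depth=12
  + 0.0.0.0/0 (H3) depth=0
  lookup 128.112.0.245: bits 100000000111 walk d0:H3→d1:-→d2:-→d3:-→d4:-→d5:-→d6:-→d7:-→d8:-→d9:-→d10:-→d11:-→d12:H0 -> H0
  + 109.0.0.0/8 (H0) depth=8
  lookup 128.112.4.39: bits 100000000111 walk d0:H3→d1:-→d2:-→d3:-→d4:-→d5:-→d6:-→d7:-→d8:-→d9:-→d10:-→d11:-→d12:H0 -> H0
  + 128.120.0.0/14 (H5) depth=14
  + 85.240.0.0/14 (H2) depth=14
  - 128.120.0.0/14 clear@14
  lookup 128.113.220.38: bits 100000000111 walk d0:H3→d1:-→d2:-→d3:-→d4:-→d5:-→d6:-→d7:-→d8:-→d9:-→d10:-→d11:-→d12:H0 -> H0
  + 128.0.0.0/8 (H2) depth=8
  + 85.242.203.160/28 (H4) depth=28
  lookup 128.112.1.218: bits 100000000111 walk d0:H3→d1:-→d2:-→d3:-→d4:-→d5:-→d6:-→d7:-→d8:H2→d9:-→d10:-→d11:-→d12:H0 -> H0
  lookup 128.112.30.182: bits 100000000111 walk d0:H3→d1:-→d2:-→d3:-→d4:-→d5:-→d6:-→d7:-→d8:H2→d9:-→d10:-→d11:-→d12:H0 -> H0
  + 109.152.43.128/28 (H1) depth=28
  + 109.152.43.133/32 (H5) depth=32
  lookup 67.84.208.185: bits 010 walk d0:H3→d1:-→d2:-→d3:- -> H3

== LOOKUPS ==
["H5","H5","H0","H0","H0","H0","H0","H3"]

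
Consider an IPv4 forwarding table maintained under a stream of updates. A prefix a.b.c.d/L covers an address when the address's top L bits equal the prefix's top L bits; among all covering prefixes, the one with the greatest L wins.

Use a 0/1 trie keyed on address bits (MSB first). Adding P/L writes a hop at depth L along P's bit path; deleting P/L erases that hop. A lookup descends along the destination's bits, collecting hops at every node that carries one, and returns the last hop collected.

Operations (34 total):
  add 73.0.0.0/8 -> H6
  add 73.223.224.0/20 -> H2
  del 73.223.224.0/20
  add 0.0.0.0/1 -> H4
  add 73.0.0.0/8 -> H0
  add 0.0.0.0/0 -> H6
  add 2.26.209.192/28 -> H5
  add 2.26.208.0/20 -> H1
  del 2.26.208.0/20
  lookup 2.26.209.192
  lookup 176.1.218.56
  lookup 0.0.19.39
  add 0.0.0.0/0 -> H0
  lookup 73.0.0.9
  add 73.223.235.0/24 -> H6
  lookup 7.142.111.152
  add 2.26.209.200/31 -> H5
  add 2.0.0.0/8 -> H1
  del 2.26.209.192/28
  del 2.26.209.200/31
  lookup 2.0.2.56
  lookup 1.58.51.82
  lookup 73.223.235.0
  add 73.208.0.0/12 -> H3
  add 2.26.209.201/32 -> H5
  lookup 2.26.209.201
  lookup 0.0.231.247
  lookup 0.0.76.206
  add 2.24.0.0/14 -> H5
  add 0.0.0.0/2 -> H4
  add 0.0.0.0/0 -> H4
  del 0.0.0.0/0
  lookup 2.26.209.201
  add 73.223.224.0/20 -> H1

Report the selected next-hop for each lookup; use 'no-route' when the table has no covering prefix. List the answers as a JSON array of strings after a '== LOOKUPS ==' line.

Trace:
  + 73.0.0.0/8 (H6) depth=8
  + 73.223.224.0/20 (H2) depth=20
  del 73.223.224.0/20 (clear depth 20)
  + 0.0.0.0/1 (H4) depth=1
  + 73.0.0.0/8 (H0) depth=8
  + 0.0.0.0/0 (H6) depth=0
  + 2.26.209.192/28 (H5) depth=28
  + 2.26.208.0/20 (H1) depth=20
  del 2.26.208.0/20 (clear depth 20)
  ? 2.26.209.192  path d0:H6→d1:H4→d2:-→d3:-→d4:-→d5:-→d6:-→d7:-→d8:-→d9:-→d10:-→d11:-→d12:-→d13:-→d14:-→d15:-→d16:-→d17:-→d18:-→d19:-→d20:-→d21:-→d22:-→d23:-→d24:-→d25:-→d26:-→d27:-→d28:H5  best=H5
  ? 176.1.218.56  path d0:H6  best=H6
  ? 0.0.19.39  path d0:H6→d1:H4→d2:-→d3:-→d4:-→d5:-→d6:-  best=H4
  + 0.0.0.0/0 (H0) depth=0
  ? 73.0.0.9  path d0:H0→d1:H4→d2:-→d3:-→d4:-→d5:-→d6:-→d7:-→d8:H0  best=H0
  + 73.223.235.0/24 (H6) depth=24
  ? 7.142.111.152  path d0:H0→d1:H4→d2:-→d3:-→d4:-→d5:-  best=H4
  + 2.26.209.200/31 (H5) depth=31
  + 2.0.0.0/8 (H1) depth=8
  del 2.26.209.192/28 (clear depth 28)
  del 2.26.209.200/31 (clear depth 31)
  ? 2.0.2.56  path d0:H0→d1:H4→d2:-→d3:-→d4:-→d5:-→d6:-→d7:-→d8:H1→d9:-→d10:-→d11:-  best=H1
  ? 1.58.51.82  path d0:H0→d1:H4→d2:-→d3:-→d4:-→d5:-→d6:-  best=H4
  ? 73.223.235.0  path d0:H0→d1:H4→d2:-→d3:-→d4:-→d5:-→d6:-→d7:-→d8:H0→d9:-→d10:-→d11:-→d12:-→d13:-→d14:-→d15:-→d16:-→d17:-→d18:-→d19:-→d20:-→d21:-→d22:-→d23:-→d24:H6  best=H6
  + 73.208.0.0/12 (H3) depth=12
  + 2.26.209.201/32 (H5) depth=32
  ? 2.26.209.201  path d0:H0→d1:H4→d2:-→d3:-→d4:-→d5:-→d6:-→d7:-→d8:H1→d9:-→d10:-→d11:-→d12:-→d13:-→d14:-→d15:-→d16:-→d17:-→d18:-→d19:-→d20:-→d21:-→d22:-→d23:-→d24:-→d25:-→d26:-→d27:-→d28:-→d29:-→d30:-→d31:-→d32:H5  best=H5
  ? 0.0.231.247  path d0:H0→d1:H4→d2:-→d3:-→d4:-→d5:-→d6:-  best=H4
  ? 0.0.76.206  path d0:H0→d1:H4→d2:-→d3:-→d4:-→d5:-→d6:-  best=H4
  + 2.24.0.0/14 (H5) depth=14
  + 0.0.0.0/2 (H4) depth=2
  + 0.0.0.0/0 (H4) depth=0
  del 0.0.0.0/0 (clear depth 0)
  ? 2.26.209.201  path d0:-→d1:H4→d2:H4→d3:-→d4:-→d5:-→d6:-→d7:-→d8:H1→d9:-→d10:-→d11:-→d12:-→d13:-→d14:H5→d15:-→d16:-→d17:-→d18:-→d19:-→d20:-→d21:-→d22:-→d23:-→d24:-→d25:-→d26:-→d27:-→d28:-→d29:-→d30:-→d31:-→d32:H5  best=H5
  + 73.223.224.0/20 (H1) depth=20

== LOOKUPS ==
["H5","H6","H4","H0","H4","H1","H4","H6","H5","H4","H4","H5"]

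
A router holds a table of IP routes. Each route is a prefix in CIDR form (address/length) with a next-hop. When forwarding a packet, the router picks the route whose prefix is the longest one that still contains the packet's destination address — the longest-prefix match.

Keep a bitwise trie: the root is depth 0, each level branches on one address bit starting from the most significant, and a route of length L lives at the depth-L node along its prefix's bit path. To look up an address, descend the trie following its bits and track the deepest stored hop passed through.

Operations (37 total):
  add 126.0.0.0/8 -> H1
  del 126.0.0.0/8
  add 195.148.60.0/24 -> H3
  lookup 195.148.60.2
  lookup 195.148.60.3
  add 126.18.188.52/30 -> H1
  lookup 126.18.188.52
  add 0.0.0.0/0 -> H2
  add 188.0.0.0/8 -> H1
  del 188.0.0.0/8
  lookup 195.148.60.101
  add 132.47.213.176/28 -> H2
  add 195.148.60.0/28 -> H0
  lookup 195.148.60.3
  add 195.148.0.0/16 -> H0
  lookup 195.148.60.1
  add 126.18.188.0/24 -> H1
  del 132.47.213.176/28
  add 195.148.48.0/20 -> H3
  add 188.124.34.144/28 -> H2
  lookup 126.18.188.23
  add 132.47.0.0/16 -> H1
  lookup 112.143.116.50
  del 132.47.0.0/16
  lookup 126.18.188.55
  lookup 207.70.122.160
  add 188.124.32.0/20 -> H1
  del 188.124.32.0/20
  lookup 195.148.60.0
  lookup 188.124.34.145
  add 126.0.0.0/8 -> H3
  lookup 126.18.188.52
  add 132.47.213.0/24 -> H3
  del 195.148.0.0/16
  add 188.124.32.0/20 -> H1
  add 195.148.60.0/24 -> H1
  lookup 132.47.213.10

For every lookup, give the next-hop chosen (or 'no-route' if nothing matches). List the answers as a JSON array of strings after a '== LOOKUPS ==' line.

Process each operation:
  + 126.0.0.0/8 (H1) depth=8
  - 126.0.0.0/8 clear@8
  + 195.148.60.0/24 (H3) depth=24
  lookup 195.148.60.2: bits 110000111001010000111100 walk d0:-→d1:-→d2:-→d3:-→d4:-→d5:-→d6:-→d7:-→d8:-→d9:-→d10:-→d11:-→d12:-→d13:-→d14:-→d15:-→d16:-→d17:-→d18:-→d19:-→d20:-→d21:-→d22:-→d23:-→d24:H3 -> H3
  lookup 195.148.60.3: bits 110000111001010000111100 walk d0:-→d1:-→d2:-→d3:-→d4:-→d5:-→d6:-→d7:-→d8:-→d9:-→d10:-→d11:-→d12:-→d13:-→d14:-→d15:-→d16:-→d17:-→d18:-→d19:-→d20:-→d21:-→d22:-→d23:-→d24:H3 -> H3
  + 126.18.188.52/30 (H1) depth=30
  lookup 126.18.188.52: bits 011111100001001010111100001101 walk d0:-→d1:-→d2:-→d3:-→d4:-→d5:-→d6:-→d7:-→d8:-→d9:-→d10:-→d11:-→d12:-→d13:-→d14:-→d15:-→d16:-→d17:-→d18:-→d19:-→d20:-→d21:-→d22:-→d23:-→d24:-→d25:-→d26:-→d27:-→d28:-→d29:-→d30:H1 -> H1
  + 0.0.0.0/0 (H2) depth=0
  + 188.0.0.0/8 (H1) depth=8
  - 188.0.0.0/8 clear@8
  lookup 195.148.60.101: bits 110000111001010000111100 walk d0:H2→d1:-→d2:-→d3:-→d4:-→d5:-→d6:-→d7:-→d8:-→d9:-→d10:-→d11:-→d12:-→d13:-→d14:-→d15:-→d16:-→d17:-→d18:-→d19:-→d20:-→d21:-→d22:-→d23:-→d24:H3 -> H3
  + 132.47.213.176/28 (H2) depth=28
  + 195.148.60.0/28 (H0) depth=28
  lookup 195.148.60.3: bits 1100001110010100001111000000 walk d0:H2→d1:-→d2:-→d3:-→d4:-→d5:-→d6:-→d7:-→d8:-→d9:-→d10:-→d11:-→d12:-→d13:-→d14:-→d15:-→d16:-→d17:-→d18:-→d19:-→d20:-→d21:-→d22:-→d23:-→d24:H3→d25:-→d26:-→d27:-→d28:H0 -> H0
  + 195.148.0.0/16 (H0) depth=16
  lookup 195.148.60.1: bits 1100001110010100001111000000 walk d0:H2→d1:-→d2:-→d3:-→d4:-→d5:-→d6:-→d7:-→d8:-→d9:-→d10:-→d11:-→d12:-→d13:-→d14:-→d15:-→d16:H0→d17:-→d18:-→d19:-→d20:-→d21:-→d22:-→d23:-→d24:H3→d25:-→d26:-→d27:-→d28:H0 -> H0
  + 126.18.188.0/24 (H1) depth=24
  - 132.47.213.176/28 clear@28
  + 195.148.48.0/20 (H3) depth=20
  + 188.124.34.144/28 (H2) depth=28
  lookup 126.18.188.23: bits 01111110000100101011110000 walk d0:H2→d1:-→d2:-→d3:-→d4:-→d5:-→d6:-→d7:-→d8:-→d9:-→d10:-→d11:-→d12:-→d13:-→d14:-→d15:-→d16:-→d17:-→d18:-→d19:-→d20:-→d21:-→d22:-→d23:-→d24:H1→d25:-→d26:- -> H1
  + 132.47.0.0/16 (H1) depth=16
  lookup 112.143.116.50: bits 0111 walk d0:H2→d1:-→d2:-→d3:-→d4:- -> H2
  - 132.47.0.0/16 clear@16
  lookup 126.18.188.55: bits 011111100001001010111100001101 walk d0:H2→d1:-→d2:-→d3:-→d4:-→d5:-→d6:-→d7:-→d8:-→d9:-→d10:-→d11:-→d12:-→d13:-→d14:-→d15:-→d16:-→d17:-→d18:-→d19:-→d20:-→d21:-→d22:-→d23:-→d24:H1→d25:-→d26:-→d27:-→d28:-→d29:-→d30:H1 -> H1
  lookup 207.70.122.160: bits 1100 walk d0:H2→d1:-→d2:-→d3:-→d4:- -> H2
  + 188.124.32.0/20 (H1) depth=20
  - 188.124.32.0/20 clear@20
  lookup 195.148.60.0: bits 1100001110010100001111000000 walk d0:H2→d1:-→d2:-→d3:-→d4:-→d5:-→d6:-→d7:-→d8:-→d9:-→d10:-→d11:-→d12:-→d13:-→d14:-→d15:-→d16:H0→d17:-→d18:-→d19:-→d20:H3→d21:-→d22:-→d23:-→d24:H3→d25:-→d26:-→d27:-→d28:H0 -> H0
  lookup 188.124.34.145: bits 1011110001111100001000101001 walk d0:H2→d1:-→d2:-→d3:-→d4:-→d5:-→d6:-→d7:-→d8:-→d9:-→d10:-→d11:-→d12:-→d13:-→d14:-→d15:-→d16:-→d17:-→d18:-→d19:-→d20:-→d21:-→d22:-→d23:-→d24:-→d25:-→d26:-→d27:-→d28:H2 -> H2
  + 126.0.0.0/8 (H3) depth=8
  lookup 126.18.188.52: bits 011111100001001010111100001101 walk d0:H2→d1:-→d2:-→d3:-→d4:-→d5:-→d6:-→d7:-→d8:H3→d9:-→d10:-→d11:-→d12:-→d13:-→d14:-→d15:-→d16:-→d17:-→d18:-→d19:-→d20:-→d21:-→d22:-→d23:-→d24:H1→d25:-→d26:-→d27:-→d28:-→d29:-→d30:H1 -> H1
  + 132.47.213.0/24 (H3) depth=24
  - 195.148.0.0/16 clear@16
  + 188.124.32.0/20 (H1) depth=20
  + 195.148.60.0/24 (H1) depth=24
  lookup 132.47.213.10: bits 100001000010111111010101 walk d0:H2→d1:-→d2:-→d3:-→d4:-→d5:-→d6:-→d7:-→d8:-→d9:-→d10:-→d11:-→d12:-→d13:-→d14:-→d15:-→d16:-→d17:-→d18:-→d19:-→d20:-→d21:-→d22:-→d23:-→d24:H3 -> H3

== LOOKUPS ==
["H3","H3","H1","H3","H0","H0","H1","H2","H1","H2","H0","H2","H1","H3"]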